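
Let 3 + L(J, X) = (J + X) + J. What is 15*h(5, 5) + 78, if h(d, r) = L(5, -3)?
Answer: 138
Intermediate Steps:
L(J, X) = -3 + X + 2*J (L(J, X) = -3 + ((J + X) + J) = -3 + (X + 2*J) = -3 + X + 2*J)
h(d, r) = 4 (h(d, r) = -3 - 3 + 2*5 = -3 - 3 + 10 = 4)
15*h(5, 5) + 78 = 15*4 + 78 = 60 + 78 = 138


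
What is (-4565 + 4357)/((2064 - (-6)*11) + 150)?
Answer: -26/285 ≈ -0.091228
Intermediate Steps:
(-4565 + 4357)/((2064 - (-6)*11) + 150) = -208/((2064 - 1*(-66)) + 150) = -208/((2064 + 66) + 150) = -208/(2130 + 150) = -208/2280 = -208*1/2280 = -26/285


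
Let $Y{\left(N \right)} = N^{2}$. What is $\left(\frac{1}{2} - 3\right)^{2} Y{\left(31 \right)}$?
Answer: $\frac{24025}{4} \approx 6006.3$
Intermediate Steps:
$\left(\frac{1}{2} - 3\right)^{2} Y{\left(31 \right)} = \left(\frac{1}{2} - 3\right)^{2} \cdot 31^{2} = \left(\frac{1}{2} - 3\right)^{2} \cdot 961 = \left(- \frac{5}{2}\right)^{2} \cdot 961 = \frac{25}{4} \cdot 961 = \frac{24025}{4}$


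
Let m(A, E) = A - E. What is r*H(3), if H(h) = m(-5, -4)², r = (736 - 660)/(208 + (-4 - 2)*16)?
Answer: 19/28 ≈ 0.67857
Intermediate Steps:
r = 19/28 (r = 76/(208 - 6*16) = 76/(208 - 96) = 76/112 = 76*(1/112) = 19/28 ≈ 0.67857)
H(h) = 1 (H(h) = (-5 - 1*(-4))² = (-5 + 4)² = (-1)² = 1)
r*H(3) = (19/28)*1 = 19/28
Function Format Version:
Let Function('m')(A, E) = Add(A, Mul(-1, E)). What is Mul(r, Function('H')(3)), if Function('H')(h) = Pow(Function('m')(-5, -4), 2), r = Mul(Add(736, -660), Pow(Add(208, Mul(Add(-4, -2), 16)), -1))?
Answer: Rational(19, 28) ≈ 0.67857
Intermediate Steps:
r = Rational(19, 28) (r = Mul(76, Pow(Add(208, Mul(-6, 16)), -1)) = Mul(76, Pow(Add(208, -96), -1)) = Mul(76, Pow(112, -1)) = Mul(76, Rational(1, 112)) = Rational(19, 28) ≈ 0.67857)
Function('H')(h) = 1 (Function('H')(h) = Pow(Add(-5, Mul(-1, -4)), 2) = Pow(Add(-5, 4), 2) = Pow(-1, 2) = 1)
Mul(r, Function('H')(3)) = Mul(Rational(19, 28), 1) = Rational(19, 28)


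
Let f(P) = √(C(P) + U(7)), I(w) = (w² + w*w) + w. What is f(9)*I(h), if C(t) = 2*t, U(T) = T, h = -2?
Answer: 30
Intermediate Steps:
I(w) = w + 2*w² (I(w) = (w² + w²) + w = 2*w² + w = w + 2*w²)
f(P) = √(7 + 2*P) (f(P) = √(2*P + 7) = √(7 + 2*P))
f(9)*I(h) = √(7 + 2*9)*(-2*(1 + 2*(-2))) = √(7 + 18)*(-2*(1 - 4)) = √25*(-2*(-3)) = 5*6 = 30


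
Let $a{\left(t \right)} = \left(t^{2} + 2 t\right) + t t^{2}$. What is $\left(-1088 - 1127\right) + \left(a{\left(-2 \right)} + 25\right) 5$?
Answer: $-2130$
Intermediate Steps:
$a{\left(t \right)} = t^{2} + t^{3} + 2 t$ ($a{\left(t \right)} = \left(t^{2} + 2 t\right) + t^{3} = t^{2} + t^{3} + 2 t$)
$\left(-1088 - 1127\right) + \left(a{\left(-2 \right)} + 25\right) 5 = \left(-1088 - 1127\right) + \left(- 2 \left(2 - 2 + \left(-2\right)^{2}\right) + 25\right) 5 = -2215 + \left(- 2 \left(2 - 2 + 4\right) + 25\right) 5 = -2215 + \left(\left(-2\right) 4 + 25\right) 5 = -2215 + \left(-8 + 25\right) 5 = -2215 + 17 \cdot 5 = -2215 + 85 = -2130$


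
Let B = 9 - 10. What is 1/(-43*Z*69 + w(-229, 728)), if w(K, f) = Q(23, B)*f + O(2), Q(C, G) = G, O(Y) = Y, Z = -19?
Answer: 1/55647 ≈ 1.7970e-5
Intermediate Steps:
B = -1
w(K, f) = 2 - f (w(K, f) = -f + 2 = 2 - f)
1/(-43*Z*69 + w(-229, 728)) = 1/(-43*(-19)*69 + (2 - 1*728)) = 1/(817*69 + (2 - 728)) = 1/(56373 - 726) = 1/55647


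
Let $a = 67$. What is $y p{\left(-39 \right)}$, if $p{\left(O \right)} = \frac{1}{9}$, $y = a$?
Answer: $\frac{67}{9} \approx 7.4444$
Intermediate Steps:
$y = 67$
$p{\left(O \right)} = \frac{1}{9}$
$y p{\left(-39 \right)} = 67 \cdot \frac{1}{9} = \frac{67}{9}$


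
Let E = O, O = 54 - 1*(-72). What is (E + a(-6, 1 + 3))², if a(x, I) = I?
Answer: 16900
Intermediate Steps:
O = 126 (O = 54 + 72 = 126)
E = 126
(E + a(-6, 1 + 3))² = (126 + (1 + 3))² = (126 + 4)² = 130² = 16900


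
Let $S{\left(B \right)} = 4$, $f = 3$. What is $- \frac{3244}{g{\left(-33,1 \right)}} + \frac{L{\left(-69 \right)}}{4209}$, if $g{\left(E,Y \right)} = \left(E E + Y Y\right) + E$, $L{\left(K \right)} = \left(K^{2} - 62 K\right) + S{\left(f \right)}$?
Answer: $- \frac{4095545}{4448913} \approx -0.92057$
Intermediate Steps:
$L{\left(K \right)} = 4 + K^{2} - 62 K$ ($L{\left(K \right)} = \left(K^{2} - 62 K\right) + 4 = 4 + K^{2} - 62 K$)
$g{\left(E,Y \right)} = E + E^{2} + Y^{2}$ ($g{\left(E,Y \right)} = \left(E^{2} + Y^{2}\right) + E = E + E^{2} + Y^{2}$)
$- \frac{3244}{g{\left(-33,1 \right)}} + \frac{L{\left(-69 \right)}}{4209} = - \frac{3244}{-33 + \left(-33\right)^{2} + 1^{2}} + \frac{4 + \left(-69\right)^{2} - -4278}{4209} = - \frac{3244}{-33 + 1089 + 1} + \left(4 + 4761 + 4278\right) \frac{1}{4209} = - \frac{3244}{1057} + 9043 \cdot \frac{1}{4209} = \left(-3244\right) \frac{1}{1057} + \frac{9043}{4209} = - \frac{3244}{1057} + \frac{9043}{4209} = - \frac{4095545}{4448913}$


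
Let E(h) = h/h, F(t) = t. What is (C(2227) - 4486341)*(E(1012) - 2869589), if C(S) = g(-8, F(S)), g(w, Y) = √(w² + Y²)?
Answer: 12873950297508 - 2869588*√4959593 ≈ 1.2868e+13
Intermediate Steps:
E(h) = 1
g(w, Y) = √(Y² + w²)
C(S) = √(64 + S²) (C(S) = √(S² + (-8)²) = √(S² + 64) = √(64 + S²))
(C(2227) - 4486341)*(E(1012) - 2869589) = (√(64 + 2227²) - 4486341)*(1 - 2869589) = (√(64 + 4959529) - 4486341)*(-2869588) = (√4959593 - 4486341)*(-2869588) = (-4486341 + √4959593)*(-2869588) = 12873950297508 - 2869588*√4959593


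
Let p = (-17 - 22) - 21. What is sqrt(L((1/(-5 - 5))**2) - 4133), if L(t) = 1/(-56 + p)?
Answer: I*sqrt(13903441)/58 ≈ 64.288*I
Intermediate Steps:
p = -60 (p = -39 - 21 = -60)
L(t) = -1/116 (L(t) = 1/(-56 - 60) = 1/(-116) = -1/116)
sqrt(L((1/(-5 - 5))**2) - 4133) = sqrt(-1/116 - 4133) = sqrt(-479429/116) = I*sqrt(13903441)/58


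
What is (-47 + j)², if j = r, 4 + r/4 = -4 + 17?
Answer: 121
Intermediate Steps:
r = 36 (r = -16 + 4*(-4 + 17) = -16 + 4*13 = -16 + 52 = 36)
j = 36
(-47 + j)² = (-47 + 36)² = (-11)² = 121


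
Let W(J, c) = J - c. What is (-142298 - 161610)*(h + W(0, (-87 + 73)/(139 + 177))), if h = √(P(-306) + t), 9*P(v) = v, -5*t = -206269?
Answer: -1063678/79 - 303908*√1030495/5 ≈ -6.1715e+7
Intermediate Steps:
t = 206269/5 (t = -⅕*(-206269) = 206269/5 ≈ 41254.)
P(v) = v/9
h = √1030495/5 (h = √((⅑)*(-306) + 206269/5) = √(-34 + 206269/5) = √(206099/5) = √1030495/5 ≈ 203.03)
(-142298 - 161610)*(h + W(0, (-87 + 73)/(139 + 177))) = (-142298 - 161610)*(√1030495/5 + (0 - (-87 + 73)/(139 + 177))) = -303908*(√1030495/5 + (0 - (-14)/316)) = -303908*(√1030495/5 + (0 - 1*(-7/158))) = -303908*(√1030495/5 + (0 + 7/158)) = -303908*(√1030495/5 + 7/158) = -303908*(7/158 + √1030495/5) = -1063678/79 - 303908*√1030495/5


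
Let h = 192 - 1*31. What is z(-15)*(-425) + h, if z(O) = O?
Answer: 6536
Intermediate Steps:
h = 161 (h = 192 - 31 = 161)
z(-15)*(-425) + h = -15*(-425) + 161 = 6375 + 161 = 6536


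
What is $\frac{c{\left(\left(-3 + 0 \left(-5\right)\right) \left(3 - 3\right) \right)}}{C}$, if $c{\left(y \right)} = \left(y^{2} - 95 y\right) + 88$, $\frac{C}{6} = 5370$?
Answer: $\frac{22}{8055} \approx 0.0027312$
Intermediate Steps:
$C = 32220$ ($C = 6 \cdot 5370 = 32220$)
$c{\left(y \right)} = 88 + y^{2} - 95 y$
$\frac{c{\left(\left(-3 + 0 \left(-5\right)\right) \left(3 - 3\right) \right)}}{C} = \frac{88 + \left(\left(-3 + 0 \left(-5\right)\right) \left(3 - 3\right)\right)^{2} - 95 \left(-3 + 0 \left(-5\right)\right) \left(3 - 3\right)}{32220} = \left(88 + \left(\left(-3 + 0\right) 0\right)^{2} - 95 \left(-3 + 0\right) 0\right) \frac{1}{32220} = \left(88 + \left(\left(-3\right) 0\right)^{2} - 95 \left(\left(-3\right) 0\right)\right) \frac{1}{32220} = \left(88 + 0^{2} - 0\right) \frac{1}{32220} = \left(88 + 0 + 0\right) \frac{1}{32220} = 88 \cdot \frac{1}{32220} = \frac{22}{8055}$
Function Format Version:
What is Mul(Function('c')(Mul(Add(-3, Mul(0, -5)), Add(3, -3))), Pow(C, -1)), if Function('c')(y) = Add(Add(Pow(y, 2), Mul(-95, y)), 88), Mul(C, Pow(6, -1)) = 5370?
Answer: Rational(22, 8055) ≈ 0.0027312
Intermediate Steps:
C = 32220 (C = Mul(6, 5370) = 32220)
Function('c')(y) = Add(88, Pow(y, 2), Mul(-95, y))
Mul(Function('c')(Mul(Add(-3, Mul(0, -5)), Add(3, -3))), Pow(C, -1)) = Mul(Add(88, Pow(Mul(Add(-3, Mul(0, -5)), Add(3, -3)), 2), Mul(-95, Mul(Add(-3, Mul(0, -5)), Add(3, -3)))), Pow(32220, -1)) = Mul(Add(88, Pow(Mul(Add(-3, 0), 0), 2), Mul(-95, Mul(Add(-3, 0), 0))), Rational(1, 32220)) = Mul(Add(88, Pow(Mul(-3, 0), 2), Mul(-95, Mul(-3, 0))), Rational(1, 32220)) = Mul(Add(88, Pow(0, 2), Mul(-95, 0)), Rational(1, 32220)) = Mul(Add(88, 0, 0), Rational(1, 32220)) = Mul(88, Rational(1, 32220)) = Rational(22, 8055)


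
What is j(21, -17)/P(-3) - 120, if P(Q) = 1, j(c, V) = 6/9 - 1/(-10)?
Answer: -3577/30 ≈ -119.23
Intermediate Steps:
j(c, V) = 23/30 (j(c, V) = 6*(⅑) - 1*(-⅒) = ⅔ + ⅒ = 23/30)
j(21, -17)/P(-3) - 120 = (23/30)/1 - 120 = (23/30)*1 - 120 = 23/30 - 120 = -3577/30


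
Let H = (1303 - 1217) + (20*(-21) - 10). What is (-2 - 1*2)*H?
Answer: 1376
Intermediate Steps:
H = -344 (H = 86 + (-420 - 10) = 86 - 430 = -344)
(-2 - 1*2)*H = (-2 - 1*2)*(-344) = (-2 - 2)*(-344) = -4*(-344) = 1376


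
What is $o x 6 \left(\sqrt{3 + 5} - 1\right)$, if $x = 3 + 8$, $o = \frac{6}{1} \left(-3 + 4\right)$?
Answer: $-396 + 792 \sqrt{2} \approx 724.06$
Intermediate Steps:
$o = 6$ ($o = 6 \cdot 1 \cdot 1 = 6 \cdot 1 = 6$)
$x = 11$
$o x 6 \left(\sqrt{3 + 5} - 1\right) = 6 \cdot 11 \cdot 6 \left(\sqrt{3 + 5} - 1\right) = 66 \cdot 6 \left(\sqrt{8} - 1\right) = 66 \cdot 6 \left(2 \sqrt{2} - 1\right) = 66 \cdot 6 \left(-1 + 2 \sqrt{2}\right) = 66 \left(-6 + 12 \sqrt{2}\right) = -396 + 792 \sqrt{2}$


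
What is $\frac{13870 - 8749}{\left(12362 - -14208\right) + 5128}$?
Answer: $\frac{569}{3522} \approx 0.16156$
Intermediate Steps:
$\frac{13870 - 8749}{\left(12362 - -14208\right) + 5128} = \frac{5121}{\left(12362 + 14208\right) + 5128} = \frac{5121}{26570 + 5128} = \frac{5121}{31698} = 5121 \cdot \frac{1}{31698} = \frac{569}{3522}$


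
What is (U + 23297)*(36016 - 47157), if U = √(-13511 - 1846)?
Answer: -259551877 - 11141*I*√15357 ≈ -2.5955e+8 - 1.3806e+6*I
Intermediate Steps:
U = I*√15357 (U = √(-15357) = I*√15357 ≈ 123.92*I)
(U + 23297)*(36016 - 47157) = (I*√15357 + 23297)*(36016 - 47157) = (23297 + I*√15357)*(-11141) = -259551877 - 11141*I*√15357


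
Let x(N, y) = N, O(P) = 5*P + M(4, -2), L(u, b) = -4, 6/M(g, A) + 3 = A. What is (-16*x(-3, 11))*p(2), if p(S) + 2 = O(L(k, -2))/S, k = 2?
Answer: -3024/5 ≈ -604.80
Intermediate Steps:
M(g, A) = 6/(-3 + A)
O(P) = -6/5 + 5*P (O(P) = 5*P + 6/(-3 - 2) = 5*P + 6/(-5) = 5*P + 6*(-⅕) = 5*P - 6/5 = -6/5 + 5*P)
p(S) = -2 - 106/(5*S) (p(S) = -2 + (-6/5 + 5*(-4))/S = -2 + (-6/5 - 20)/S = -2 - 106/(5*S))
(-16*x(-3, 11))*p(2) = (-16*(-3))*(-2 - 106/5/2) = 48*(-2 - 106/5*½) = 48*(-2 - 53/5) = 48*(-63/5) = -3024/5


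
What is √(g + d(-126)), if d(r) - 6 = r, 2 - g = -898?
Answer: 2*√195 ≈ 27.928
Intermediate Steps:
g = 900 (g = 2 - 1*(-898) = 2 + 898 = 900)
d(r) = 6 + r
√(g + d(-126)) = √(900 + (6 - 126)) = √(900 - 120) = √780 = 2*√195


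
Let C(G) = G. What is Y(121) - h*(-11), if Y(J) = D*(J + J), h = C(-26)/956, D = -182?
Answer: -21053175/478 ≈ -44044.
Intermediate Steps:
h = -13/478 (h = -26/956 = -26*1/956 = -13/478 ≈ -0.027197)
Y(J) = -364*J (Y(J) = -182*(J + J) = -364*J)
Y(121) - h*(-11) = -364*121 - (-13)*(-11)/478 = -44044 - 1*143/478 = -44044 - 143/478 = -21053175/478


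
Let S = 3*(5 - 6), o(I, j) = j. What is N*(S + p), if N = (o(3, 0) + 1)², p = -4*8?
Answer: -35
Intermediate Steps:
p = -32
N = 1 (N = (0 + 1)² = 1² = 1)
S = -3 (S = 3*(-1) = -3)
N*(S + p) = 1*(-3 - 32) = 1*(-35) = -35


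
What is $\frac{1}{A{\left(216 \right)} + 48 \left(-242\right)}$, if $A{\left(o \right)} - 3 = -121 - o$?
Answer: $- \frac{1}{11950} \approx -8.3682 \cdot 10^{-5}$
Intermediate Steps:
$A{\left(o \right)} = -118 - o$ ($A{\left(o \right)} = 3 - \left(121 + o\right) = -118 - o$)
$\frac{1}{A{\left(216 \right)} + 48 \left(-242\right)} = \frac{1}{\left(-118 - 216\right) + 48 \left(-242\right)} = \frac{1}{\left(-118 - 216\right) - 11616} = \frac{1}{-334 - 11616} = \frac{1}{-11950} = - \frac{1}{11950}$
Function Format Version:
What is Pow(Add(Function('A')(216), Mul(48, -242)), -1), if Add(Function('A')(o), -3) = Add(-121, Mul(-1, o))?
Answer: Rational(-1, 11950) ≈ -8.3682e-5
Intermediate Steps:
Function('A')(o) = Add(-118, Mul(-1, o)) (Function('A')(o) = Add(3, Add(-121, Mul(-1, o))) = Add(-118, Mul(-1, o)))
Pow(Add(Function('A')(216), Mul(48, -242)), -1) = Pow(Add(Add(-118, Mul(-1, 216)), Mul(48, -242)), -1) = Pow(Add(Add(-118, -216), -11616), -1) = Pow(Add(-334, -11616), -1) = Pow(-11950, -1) = Rational(-1, 11950)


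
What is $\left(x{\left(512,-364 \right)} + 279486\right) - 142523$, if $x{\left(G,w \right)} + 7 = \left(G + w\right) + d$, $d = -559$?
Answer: $136545$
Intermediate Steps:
$x{\left(G,w \right)} = -566 + G + w$ ($x{\left(G,w \right)} = -7 - \left(559 - G - w\right) = -7 + \left(-559 + G + w\right) = -566 + G + w$)
$\left(x{\left(512,-364 \right)} + 279486\right) - 142523 = \left(\left(-566 + 512 - 364\right) + 279486\right) - 142523 = \left(-418 + 279486\right) - 142523 = 279068 - 142523 = 136545$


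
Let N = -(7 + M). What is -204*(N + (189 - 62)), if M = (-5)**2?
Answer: -19380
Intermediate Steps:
M = 25
N = -32 (N = -(7 + 25) = -1*32 = -32)
-204*(N + (189 - 62)) = -204*(-32 + (189 - 62)) = -204*(-32 + 127) = -204*95 = -19380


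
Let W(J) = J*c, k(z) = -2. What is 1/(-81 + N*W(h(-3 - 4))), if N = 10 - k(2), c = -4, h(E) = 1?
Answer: -1/129 ≈ -0.0077519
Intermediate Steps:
W(J) = -4*J (W(J) = J*(-4) = -4*J)
N = 12 (N = 10 - 1*(-2) = 10 + 2 = 12)
1/(-81 + N*W(h(-3 - 4))) = 1/(-81 + 12*(-4*1)) = 1/(-81 + 12*(-4)) = 1/(-81 - 48) = 1/(-129) = -1/129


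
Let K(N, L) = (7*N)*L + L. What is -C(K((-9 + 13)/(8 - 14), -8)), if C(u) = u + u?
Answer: -176/3 ≈ -58.667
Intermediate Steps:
K(N, L) = L + 7*L*N (K(N, L) = 7*L*N + L = L + 7*L*N)
C(u) = 2*u
-C(K((-9 + 13)/(8 - 14), -8)) = -2*(-8*(1 + 7*((-9 + 13)/(8 - 14)))) = -2*(-8*(1 + 7*(4/(-6)))) = -2*(-8*(1 + 7*(4*(-1/6)))) = -2*(-8*(1 + 7*(-2/3))) = -2*(-8*(1 - 14/3)) = -2*(-8*(-11/3)) = -2*88/3 = -1*176/3 = -176/3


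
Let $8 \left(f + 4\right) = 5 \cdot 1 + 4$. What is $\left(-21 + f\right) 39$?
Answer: $- \frac{7449}{8} \approx -931.13$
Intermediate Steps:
$f = - \frac{23}{8}$ ($f = -4 + \frac{5 \cdot 1 + 4}{8} = -4 + \frac{5 + 4}{8} = -4 + \frac{1}{8} \cdot 9 = -4 + \frac{9}{8} = - \frac{23}{8} \approx -2.875$)
$\left(-21 + f\right) 39 = \left(-21 - \frac{23}{8}\right) 39 = \left(- \frac{191}{8}\right) 39 = - \frac{7449}{8}$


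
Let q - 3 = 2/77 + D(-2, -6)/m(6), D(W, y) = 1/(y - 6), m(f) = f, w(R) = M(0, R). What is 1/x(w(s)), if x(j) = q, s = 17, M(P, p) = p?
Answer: 5544/16699 ≈ 0.33200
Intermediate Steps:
w(R) = R
D(W, y) = 1/(-6 + y)
q = 16699/5544 (q = 3 + (2/77 + 1/(-6 - 6*6)) = 3 + (2*(1/77) + (⅙)/(-12)) = 3 + (2/77 - 1/12*⅙) = 3 + (2/77 - 1/72) = 3 + 67/5544 = 16699/5544 ≈ 3.0121)
x(j) = 16699/5544
1/x(w(s)) = 1/(16699/5544) = 5544/16699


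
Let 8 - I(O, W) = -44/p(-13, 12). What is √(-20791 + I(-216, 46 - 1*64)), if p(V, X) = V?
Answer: I*√3512899/13 ≈ 144.17*I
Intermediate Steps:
I(O, W) = 60/13 (I(O, W) = 8 - (-44)/(-13) = 8 - (-44)*(-1)/13 = 8 - 1*44/13 = 8 - 44/13 = 60/13)
√(-20791 + I(-216, 46 - 1*64)) = √(-20791 + 60/13) = √(-270223/13) = I*√3512899/13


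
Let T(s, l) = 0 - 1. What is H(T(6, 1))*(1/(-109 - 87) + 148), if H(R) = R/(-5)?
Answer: 29007/980 ≈ 29.599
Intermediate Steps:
T(s, l) = -1
H(R) = -R/5 (H(R) = R*(-⅕) = -R/5)
H(T(6, 1))*(1/(-109 - 87) + 148) = (-⅕*(-1))*(1/(-109 - 87) + 148) = (1/(-196) + 148)/5 = (-1/196 + 148)/5 = (⅕)*(29007/196) = 29007/980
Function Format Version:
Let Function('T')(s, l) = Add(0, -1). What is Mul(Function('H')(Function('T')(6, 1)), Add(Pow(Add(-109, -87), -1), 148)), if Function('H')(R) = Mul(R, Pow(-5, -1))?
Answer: Rational(29007, 980) ≈ 29.599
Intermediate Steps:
Function('T')(s, l) = -1
Function('H')(R) = Mul(Rational(-1, 5), R) (Function('H')(R) = Mul(R, Rational(-1, 5)) = Mul(Rational(-1, 5), R))
Mul(Function('H')(Function('T')(6, 1)), Add(Pow(Add(-109, -87), -1), 148)) = Mul(Mul(Rational(-1, 5), -1), Add(Pow(Add(-109, -87), -1), 148)) = Mul(Rational(1, 5), Add(Pow(-196, -1), 148)) = Mul(Rational(1, 5), Add(Rational(-1, 196), 148)) = Mul(Rational(1, 5), Rational(29007, 196)) = Rational(29007, 980)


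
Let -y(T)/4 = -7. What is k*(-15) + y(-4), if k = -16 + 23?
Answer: -77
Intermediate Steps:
k = 7
y(T) = 28 (y(T) = -4*(-7) = 28)
k*(-15) + y(-4) = 7*(-15) + 28 = -105 + 28 = -77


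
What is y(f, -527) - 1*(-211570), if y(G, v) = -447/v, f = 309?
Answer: 111497837/527 ≈ 2.1157e+5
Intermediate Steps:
y(f, -527) - 1*(-211570) = -447/(-527) - 1*(-211570) = -447*(-1/527) + 211570 = 447/527 + 211570 = 111497837/527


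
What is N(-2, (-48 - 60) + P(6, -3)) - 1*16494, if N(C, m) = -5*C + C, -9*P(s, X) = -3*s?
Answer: -16486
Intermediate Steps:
P(s, X) = s/3 (P(s, X) = -(-1)*s/3 = s/3)
N(C, m) = -4*C
N(-2, (-48 - 60) + P(6, -3)) - 1*16494 = -4*(-2) - 1*16494 = 8 - 16494 = -16486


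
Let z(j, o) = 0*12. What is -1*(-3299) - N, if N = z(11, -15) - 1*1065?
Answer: 4364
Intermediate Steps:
z(j, o) = 0
N = -1065 (N = 0 - 1*1065 = 0 - 1065 = -1065)
-1*(-3299) - N = -1*(-3299) - 1*(-1065) = 3299 + 1065 = 4364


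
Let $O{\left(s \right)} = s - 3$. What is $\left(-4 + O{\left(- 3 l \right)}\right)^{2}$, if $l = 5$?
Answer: $484$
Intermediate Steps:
$O{\left(s \right)} = -3 + s$ ($O{\left(s \right)} = s - 3 = -3 + s$)
$\left(-4 + O{\left(- 3 l \right)}\right)^{2} = \left(-4 - 18\right)^{2} = \left(-22\right)^{2} = 484$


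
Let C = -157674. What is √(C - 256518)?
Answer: 4*I*√25887 ≈ 643.58*I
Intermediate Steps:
√(C - 256518) = √(-157674 - 256518) = √(-414192) = 4*I*√25887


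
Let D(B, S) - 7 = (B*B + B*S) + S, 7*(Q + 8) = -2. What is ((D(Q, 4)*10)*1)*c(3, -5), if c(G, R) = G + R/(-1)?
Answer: 182320/49 ≈ 3720.8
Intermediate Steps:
Q = -58/7 (Q = -8 + (⅐)*(-2) = -8 - 2/7 = -58/7 ≈ -8.2857)
D(B, S) = 7 + S + B² + B*S (D(B, S) = 7 + ((B*B + B*S) + S) = 7 + ((B² + B*S) + S) = 7 + (S + B² + B*S) = 7 + S + B² + B*S)
c(G, R) = G - R (c(G, R) = G + R*(-1) = G - R)
((D(Q, 4)*10)*1)*c(3, -5) = (((7 + 4 + (-58/7)² - 58/7*4)*10)*1)*(3 - 1*(-5)) = (((7 + 4 + 3364/49 - 232/7)*10)*1)*(3 + 5) = (((2279/49)*10)*1)*8 = ((22790/49)*1)*8 = (22790/49)*8 = 182320/49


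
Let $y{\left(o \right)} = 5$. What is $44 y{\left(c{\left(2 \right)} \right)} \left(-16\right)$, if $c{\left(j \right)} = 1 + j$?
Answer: $-3520$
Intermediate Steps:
$44 y{\left(c{\left(2 \right)} \right)} \left(-16\right) = 44 \cdot 5 \left(-16\right) = 220 \left(-16\right) = -3520$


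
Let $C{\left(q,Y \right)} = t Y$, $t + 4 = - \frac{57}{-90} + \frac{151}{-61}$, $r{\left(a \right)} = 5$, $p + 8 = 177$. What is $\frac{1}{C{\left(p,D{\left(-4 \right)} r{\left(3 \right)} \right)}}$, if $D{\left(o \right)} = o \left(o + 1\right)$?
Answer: $- \frac{61}{21382} \approx -0.0028529$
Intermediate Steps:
$p = 169$ ($p = -8 + 177 = 169$)
$D{\left(o \right)} = o \left(1 + o\right)$
$t = - \frac{10691}{1830}$ ($t = -4 + \left(- \frac{57}{-90} + \frac{151}{-61}\right) = -4 + \left(\left(-57\right) \left(- \frac{1}{90}\right) + 151 \left(- \frac{1}{61}\right)\right) = -4 + \left(\frac{19}{30} - \frac{151}{61}\right) = -4 - \frac{3371}{1830} = - \frac{10691}{1830} \approx -5.8421$)
$C{\left(q,Y \right)} = - \frac{10691 Y}{1830}$
$\frac{1}{C{\left(p,D{\left(-4 \right)} r{\left(3 \right)} \right)}} = \frac{1}{\left(- \frac{10691}{1830}\right) - 4 \left(1 - 4\right) 5} = \frac{1}{\left(- \frac{10691}{1830}\right) \left(-4\right) \left(-3\right) 5} = \frac{1}{\left(- \frac{10691}{1830}\right) 12 \cdot 5} = \frac{1}{\left(- \frac{10691}{1830}\right) 60} = \frac{1}{- \frac{21382}{61}} = - \frac{61}{21382}$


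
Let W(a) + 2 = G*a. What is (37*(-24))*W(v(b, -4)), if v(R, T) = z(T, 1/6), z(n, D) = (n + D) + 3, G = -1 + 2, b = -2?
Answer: 2516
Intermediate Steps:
G = 1
z(n, D) = 3 + D + n (z(n, D) = (D + n) + 3 = 3 + D + n)
v(R, T) = 19/6 + T (v(R, T) = 3 + 1/6 + T = 3 + ⅙ + T = 19/6 + T)
W(a) = -2 + a (W(a) = -2 + 1*a = -2 + a)
(37*(-24))*W(v(b, -4)) = (37*(-24))*(-2 + (19/6 - 4)) = -888*(-2 - ⅚) = -888*(-17/6) = 2516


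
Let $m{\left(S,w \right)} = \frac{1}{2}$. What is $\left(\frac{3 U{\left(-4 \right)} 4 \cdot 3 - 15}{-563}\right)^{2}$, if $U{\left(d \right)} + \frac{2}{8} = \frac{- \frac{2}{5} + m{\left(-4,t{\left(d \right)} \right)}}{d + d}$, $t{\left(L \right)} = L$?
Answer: $\frac{239121}{126787600} \approx 0.001886$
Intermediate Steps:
$m{\left(S,w \right)} = \frac{1}{2}$
$U{\left(d \right)} = - \frac{1}{4} + \frac{1}{20 d}$ ($U{\left(d \right)} = - \frac{1}{4} + \frac{- \frac{2}{5} + \frac{1}{2}}{d + d} = - \frac{1}{4} + \frac{\left(-2\right) \frac{1}{5} + \frac{1}{2}}{2 d} = - \frac{1}{4} + \left(- \frac{2}{5} + \frac{1}{2}\right) \frac{1}{2 d} = - \frac{1}{4} + \frac{\frac{1}{2} \frac{1}{d}}{10} = - \frac{1}{4} + \frac{1}{20 d}$)
$\left(\frac{3 U{\left(-4 \right)} 4 \cdot 3 - 15}{-563}\right)^{2} = \left(\frac{3 \frac{1 - -20}{20 \left(-4\right)} 4 \cdot 3 - 15}{-563}\right)^{2} = \left(\left(3 \cdot \frac{1}{20} \left(- \frac{1}{4}\right) \left(1 + 20\right) 4 \cdot 3 - 15\right) \left(- \frac{1}{563}\right)\right)^{2} = \left(\left(3 \cdot \frac{1}{20} \left(- \frac{1}{4}\right) 21 \cdot 4 \cdot 3 - 15\right) \left(- \frac{1}{563}\right)\right)^{2} = \left(\left(3 \left(- \frac{21}{80}\right) 4 \cdot 3 - 15\right) \left(- \frac{1}{563}\right)\right)^{2} = \left(\left(3 \left(\left(- \frac{21}{20}\right) 3\right) - 15\right) \left(- \frac{1}{563}\right)\right)^{2} = \left(\left(3 \left(- \frac{63}{20}\right) - 15\right) \left(- \frac{1}{563}\right)\right)^{2} = \left(\left(- \frac{189}{20} - 15\right) \left(- \frac{1}{563}\right)\right)^{2} = \left(\left(- \frac{489}{20}\right) \left(- \frac{1}{563}\right)\right)^{2} = \left(\frac{489}{11260}\right)^{2} = \frac{239121}{126787600}$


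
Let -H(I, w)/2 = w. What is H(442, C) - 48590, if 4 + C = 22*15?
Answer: -49242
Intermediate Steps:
C = 326 (C = -4 + 22*15 = -4 + 330 = 326)
H(I, w) = -2*w
H(442, C) - 48590 = -2*326 - 48590 = -652 - 48590 = -49242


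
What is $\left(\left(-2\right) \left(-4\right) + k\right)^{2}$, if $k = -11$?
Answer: $9$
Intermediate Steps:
$\left(\left(-2\right) \left(-4\right) + k\right)^{2} = \left(\left(-2\right) \left(-4\right) - 11\right)^{2} = \left(8 - 11\right)^{2} = \left(-3\right)^{2} = 9$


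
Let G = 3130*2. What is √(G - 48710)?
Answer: 5*I*√1698 ≈ 206.03*I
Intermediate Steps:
G = 6260
√(G - 48710) = √(6260 - 48710) = √(-42450) = 5*I*√1698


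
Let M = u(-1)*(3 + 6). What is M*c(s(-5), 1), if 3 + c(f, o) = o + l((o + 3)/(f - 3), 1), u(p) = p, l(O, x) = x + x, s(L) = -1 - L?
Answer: 0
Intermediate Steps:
l(O, x) = 2*x
M = -9 (M = -(3 + 6) = -1*9 = -9)
c(f, o) = -1 + o (c(f, o) = -3 + (o + 2*1) = -3 + (o + 2) = -3 + (2 + o) = -1 + o)
M*c(s(-5), 1) = -9*(-1 + 1) = -9*0 = 0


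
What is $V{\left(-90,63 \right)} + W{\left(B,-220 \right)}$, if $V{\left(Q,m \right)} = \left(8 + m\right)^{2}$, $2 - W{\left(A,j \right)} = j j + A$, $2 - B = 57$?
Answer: $-43302$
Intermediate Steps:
$B = -55$ ($B = 2 - 57 = -55$)
$W{\left(A,j \right)} = 2 - A - j^{2}$ ($W{\left(A,j \right)} = 2 - \left(j j + A\right) = 2 - \left(j^{2} + A\right) = 2 - \left(A + j^{2}\right) = 2 - A - j^{2}$)
$V{\left(-90,63 \right)} + W{\left(B,-220 \right)} = \left(8 + 63\right)^{2} - 48343 = 71^{2} + \left(2 + 55 - 48400\right) = 5041 + \left(2 + 55 - 48400\right) = 5041 - 48343 = -43302$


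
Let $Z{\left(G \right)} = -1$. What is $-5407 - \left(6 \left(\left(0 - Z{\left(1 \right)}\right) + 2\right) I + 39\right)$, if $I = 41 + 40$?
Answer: $-6904$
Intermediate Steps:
$I = 81$
$-5407 - \left(6 \left(\left(0 - Z{\left(1 \right)}\right) + 2\right) I + 39\right) = -5407 - \left(6 \left(\left(0 - -1\right) + 2\right) 81 + 39\right) = -5407 - \left(6 \left(\left(0 + 1\right) + 2\right) 81 + 39\right) = -5407 - \left(6 \left(1 + 2\right) 81 + 39\right) = -5407 - \left(6 \cdot 3 \cdot 81 + 39\right) = -5407 - \left(18 \cdot 81 + 39\right) = -5407 - \left(1458 + 39\right) = -5407 - 1497 = -6904$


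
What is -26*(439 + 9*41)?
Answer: -21008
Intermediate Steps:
-26*(439 + 9*41) = -26*(439 + 369) = -26*808 = -21008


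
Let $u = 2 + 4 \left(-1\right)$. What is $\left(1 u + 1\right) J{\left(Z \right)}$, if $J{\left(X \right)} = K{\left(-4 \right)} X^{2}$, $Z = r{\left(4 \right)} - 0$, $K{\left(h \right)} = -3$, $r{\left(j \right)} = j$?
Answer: $48$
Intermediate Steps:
$u = -2$ ($u = 2 - 4 = -2$)
$Z = 4$ ($Z = 4 - 0 = 4 + 0 = 4$)
$J{\left(X \right)} = - 3 X^{2}$
$\left(1 u + 1\right) J{\left(Z \right)} = \left(1 \left(-2\right) + 1\right) \left(- 3 \cdot 4^{2}\right) = \left(-2 + 1\right) \left(\left(-3\right) 16\right) = \left(-1\right) \left(-48\right) = 48$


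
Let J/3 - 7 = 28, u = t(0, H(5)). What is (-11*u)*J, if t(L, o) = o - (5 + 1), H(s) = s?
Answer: 1155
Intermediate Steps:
t(L, o) = -6 + o (t(L, o) = o - 1*6 = o - 6 = -6 + o)
u = -1 (u = -6 + 5 = -1)
J = 105 (J = 21 + 3*28 = 21 + 84 = 105)
(-11*u)*J = -11*(-1)*105 = 11*105 = 1155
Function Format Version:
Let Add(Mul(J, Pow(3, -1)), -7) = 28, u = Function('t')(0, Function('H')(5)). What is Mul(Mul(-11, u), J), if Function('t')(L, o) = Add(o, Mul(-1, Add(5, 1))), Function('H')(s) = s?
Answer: 1155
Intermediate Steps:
Function('t')(L, o) = Add(-6, o) (Function('t')(L, o) = Add(o, Mul(-1, 6)) = Add(o, -6) = Add(-6, o))
u = -1 (u = Add(-6, 5) = -1)
J = 105 (J = Add(21, Mul(3, 28)) = Add(21, 84) = 105)
Mul(Mul(-11, u), J) = Mul(Mul(-11, -1), 105) = Mul(11, 105) = 1155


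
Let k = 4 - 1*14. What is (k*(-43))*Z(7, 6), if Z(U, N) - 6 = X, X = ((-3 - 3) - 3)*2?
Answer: -5160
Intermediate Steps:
X = -18 (X = (-6 - 3)*2 = -9*2 = -18)
Z(U, N) = -12 (Z(U, N) = 6 - 18 = -12)
k = -10 (k = 4 - 14 = -10)
(k*(-43))*Z(7, 6) = -10*(-43)*(-12) = 430*(-12) = -5160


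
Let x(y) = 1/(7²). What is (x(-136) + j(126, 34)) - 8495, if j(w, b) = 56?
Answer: -413510/49 ≈ -8439.0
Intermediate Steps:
x(y) = 1/49
(x(-136) + j(126, 34)) - 8495 = (1/49 + 56) - 8495 = 2745/49 - 8495 = -413510/49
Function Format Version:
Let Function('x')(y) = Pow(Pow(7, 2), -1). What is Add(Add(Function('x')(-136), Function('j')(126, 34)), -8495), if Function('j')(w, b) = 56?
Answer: Rational(-413510, 49) ≈ -8439.0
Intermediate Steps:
Function('x')(y) = Rational(1, 49) (Function('x')(y) = Pow(49, -1) = Rational(1, 49))
Add(Add(Function('x')(-136), Function('j')(126, 34)), -8495) = Add(Add(Rational(1, 49), 56), -8495) = Add(Rational(2745, 49), -8495) = Rational(-413510, 49)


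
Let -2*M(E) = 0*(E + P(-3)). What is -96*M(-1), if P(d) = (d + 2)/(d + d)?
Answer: 0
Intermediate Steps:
P(d) = (2 + d)/(2*d) (P(d) = (2 + d)/((2*d)) = (2 + d)*(1/(2*d)) = (2 + d)/(2*d))
M(E) = 0 (M(E) = -0*(E + (½)*(2 - 3)/(-3)) = -0*(E + (½)*(-⅓)*(-1)) = -0*(E + ⅙) = -0*(⅙ + E) = -½*0 = 0)
-96*M(-1) = -96*0 = 0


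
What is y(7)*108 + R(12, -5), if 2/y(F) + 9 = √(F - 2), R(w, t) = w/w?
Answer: -467/19 - 54*√5/19 ≈ -30.934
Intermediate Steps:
R(w, t) = 1
y(F) = 2/(-9 + √(-2 + F)) (y(F) = 2/(-9 + √(F - 2)) = 2/(-9 + √(-2 + F)))
y(7)*108 + R(12, -5) = (2/(-9 + √(-2 + 7)))*108 + 1 = (2/(-9 + √5))*108 + 1 = 216/(-9 + √5) + 1 = 1 + 216/(-9 + √5)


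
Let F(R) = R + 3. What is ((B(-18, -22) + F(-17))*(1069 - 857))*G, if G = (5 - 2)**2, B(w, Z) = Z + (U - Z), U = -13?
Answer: -51516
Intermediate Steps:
F(R) = 3 + R
B(w, Z) = -13 (B(w, Z) = Z + (-13 - Z) = -13)
G = 9 (G = 3**2 = 9)
((B(-18, -22) + F(-17))*(1069 - 857))*G = ((-13 + (3 - 17))*(1069 - 857))*9 = ((-13 - 14)*212)*9 = -27*212*9 = -5724*9 = -51516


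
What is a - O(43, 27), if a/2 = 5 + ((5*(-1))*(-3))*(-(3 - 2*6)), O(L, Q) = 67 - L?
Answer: 256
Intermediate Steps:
a = 280 (a = 2*(5 + ((5*(-1))*(-3))*(-(3 - 2*6))) = 2*(5 + (-5*(-3))*(-(3 - 12))) = 2*(5 + 15*(-1*(-9))) = 2*(5 + 15*9) = 2*(5 + 135) = 2*140 = 280)
a - O(43, 27) = 280 - (67 - 1*43) = 280 - (67 - 43) = 280 - 1*24 = 280 - 24 = 256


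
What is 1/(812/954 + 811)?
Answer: 477/387253 ≈ 0.0012318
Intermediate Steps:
1/(812/954 + 811) = 1/(812*(1/954) + 811) = 1/(406/477 + 811) = 1/(387253/477) = 477/387253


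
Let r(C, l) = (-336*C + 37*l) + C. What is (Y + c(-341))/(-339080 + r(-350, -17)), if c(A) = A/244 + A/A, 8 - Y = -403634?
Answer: -32829517/18093332 ≈ -1.8145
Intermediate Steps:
Y = 403642 (Y = 8 - 1*(-403634) = 8 + 403634 = 403642)
r(C, l) = -335*C + 37*l
c(A) = 1 + A/244 (c(A) = A*(1/244) + 1 = A/244 + 1 = 1 + A/244)
(Y + c(-341))/(-339080 + r(-350, -17)) = (403642 + (1 + (1/244)*(-341)))/(-339080 + (-335*(-350) + 37*(-17))) = (403642 + (1 - 341/244))/(-339080 + (117250 - 629)) = (403642 - 97/244)/(-339080 + 116621) = (98488551/244)/(-222459) = (98488551/244)*(-1/222459) = -32829517/18093332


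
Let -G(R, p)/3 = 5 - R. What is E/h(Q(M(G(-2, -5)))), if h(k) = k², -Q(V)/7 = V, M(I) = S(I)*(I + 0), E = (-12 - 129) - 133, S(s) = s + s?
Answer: -137/19059138 ≈ -7.1882e-6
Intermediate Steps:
G(R, p) = -15 + 3*R (G(R, p) = -3*(5 - R) = -15 + 3*R)
S(s) = 2*s
E = -274 (E = -141 - 133 = -274)
M(I) = 2*I² (M(I) = (2*I)*(I + 0) = (2*I)*I = 2*I²)
Q(V) = -7*V
E/h(Q(M(G(-2, -5)))) = -274*1/(196*(-15 + 3*(-2))⁴) = -274*1/(196*(-15 - 6)⁴) = -274/((-14*(-21)²)²) = -274/((-14*441)²) = -274/((-7*882)²) = -274/((-6174)²) = -274/38118276 = -274*1/38118276 = -137/19059138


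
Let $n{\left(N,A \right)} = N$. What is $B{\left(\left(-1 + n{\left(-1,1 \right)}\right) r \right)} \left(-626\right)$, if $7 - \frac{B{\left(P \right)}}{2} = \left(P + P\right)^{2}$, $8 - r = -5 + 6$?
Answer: $972804$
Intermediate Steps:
$r = 7$ ($r = 8 - \left(-5 + 6\right) = 8 - 1 = 7$)
$B{\left(P \right)} = 14 - 8 P^{2}$ ($B{\left(P \right)} = 14 - 2 \left(P + P\right)^{2} = 14 - 2 \left(2 P\right)^{2} = 14 - 2 \cdot 4 P^{2} = 14 - 8 P^{2}$)
$B{\left(\left(-1 + n{\left(-1,1 \right)}\right) r \right)} \left(-626\right) = \left(14 - 8 \left(\left(-1 - 1\right) 7\right)^{2}\right) \left(-626\right) = \left(14 - 8 \left(\left(-2\right) 7\right)^{2}\right) \left(-626\right) = \left(14 - 8 \left(-14\right)^{2}\right) \left(-626\right) = \left(14 - 1568\right) \left(-626\right) = \left(-1554\right) \left(-626\right) = 972804$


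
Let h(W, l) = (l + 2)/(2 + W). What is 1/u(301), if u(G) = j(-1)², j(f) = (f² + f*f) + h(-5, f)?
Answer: 9/25 ≈ 0.36000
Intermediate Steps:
h(W, l) = (2 + l)/(2 + W)
j(f) = -⅔ + 2*f² - f/3 (j(f) = (f² + f*f) + (2 + f)/(2 - 5) = (f² + f²) + (2 + f)/(-3) = 2*f² - (2 + f)/3 = 2*f² + (-⅔ - f/3) = -⅔ + 2*f² - f/3)
u(G) = 25/9 (u(G) = (-⅔ + 2*(-1)² - ⅓*(-1))² = (-⅔ + 2*1 + ⅓)² = (-⅔ + 2 + ⅓)² = (5/3)² = 25/9)
1/u(301) = 1/(25/9) = 9/25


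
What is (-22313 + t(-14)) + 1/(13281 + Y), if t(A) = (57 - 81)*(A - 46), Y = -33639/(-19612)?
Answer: -5437429233791/260500611 ≈ -20873.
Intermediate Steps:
Y = 33639/19612 (Y = -33639*(-1/19612) = 33639/19612 ≈ 1.7152)
t(A) = 1104 - 24*A (t(A) = -24*(-46 + A) = 1104 - 24*A)
(-22313 + t(-14)) + 1/(13281 + Y) = (-22313 + (1104 - 24*(-14))) + 1/(13281 + 33639/19612) = (-22313 + (1104 + 336)) + 1/(260500611/19612) = (-22313 + 1440) + 19612/260500611 = -20873 + 19612/260500611 = -5437429233791/260500611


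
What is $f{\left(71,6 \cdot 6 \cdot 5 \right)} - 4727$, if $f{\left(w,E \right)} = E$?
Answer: $-4547$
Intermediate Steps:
$f{\left(71,6 \cdot 6 \cdot 5 \right)} - 4727 = 6 \cdot 6 \cdot 5 - 4727 = 36 \cdot 5 - 4727 = 180 - 4727 = -4547$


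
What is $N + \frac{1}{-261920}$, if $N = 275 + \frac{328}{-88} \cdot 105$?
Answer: $- \frac{335257611}{2881120} \approx -116.36$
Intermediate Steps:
$N = - \frac{1280}{11}$ ($N = 275 + 328 \left(- \frac{1}{88}\right) 105 = 275 - \frac{4305}{11} = - \frac{1280}{11} \approx -116.36$)
$N + \frac{1}{-261920} = - \frac{1280}{11} + \frac{1}{-261920} = - \frac{1280}{11} - \frac{1}{261920} = - \frac{335257611}{2881120}$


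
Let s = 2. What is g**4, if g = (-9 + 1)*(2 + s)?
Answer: 1048576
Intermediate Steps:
g = -32 (g = (-9 + 1)*(2 + 2) = -8*4 = -32)
g**4 = (-32)**4 = 1048576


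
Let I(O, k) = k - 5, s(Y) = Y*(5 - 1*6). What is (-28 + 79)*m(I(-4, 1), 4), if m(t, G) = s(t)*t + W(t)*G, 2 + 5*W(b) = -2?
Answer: -4896/5 ≈ -979.20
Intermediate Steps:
W(b) = -⅘ (W(b) = -⅖ + (⅕)*(-2) = -⅖ - ⅖ = -⅘)
s(Y) = -Y (s(Y) = Y*(5 - 6) = Y*(-1) = -Y)
I(O, k) = -5 + k
m(t, G) = -t² - 4*G/5 (m(t, G) = (-t)*t - 4*G/5 = -t² - 4*G/5)
(-28 + 79)*m(I(-4, 1), 4) = (-28 + 79)*(-(-5 + 1)² - ⅘*4) = 51*(-1*(-4)² - 16/5) = 51*(-1*16 - 16/5) = 51*(-16 - 16/5) = 51*(-96/5) = -4896/5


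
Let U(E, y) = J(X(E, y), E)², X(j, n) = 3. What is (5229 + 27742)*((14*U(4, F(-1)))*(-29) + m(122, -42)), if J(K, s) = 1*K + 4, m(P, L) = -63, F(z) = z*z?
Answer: -658002247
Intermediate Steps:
F(z) = z²
J(K, s) = 4 + K (J(K, s) = K + 4 = 4 + K)
U(E, y) = 49 (U(E, y) = (4 + 3)² = 7² = 49)
(5229 + 27742)*((14*U(4, F(-1)))*(-29) + m(122, -42)) = (5229 + 27742)*((14*49)*(-29) - 63) = 32971*(686*(-29) - 63) = 32971*(-19894 - 63) = 32971*(-19957) = -658002247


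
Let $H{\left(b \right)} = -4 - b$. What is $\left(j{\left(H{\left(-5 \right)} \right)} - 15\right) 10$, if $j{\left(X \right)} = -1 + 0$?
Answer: $-160$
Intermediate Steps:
$j{\left(X \right)} = -1$
$\left(j{\left(H{\left(-5 \right)} \right)} - 15\right) 10 = \left(-1 - 15\right) 10 = \left(-16\right) 10 = -160$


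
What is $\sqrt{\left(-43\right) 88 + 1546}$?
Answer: $i \sqrt{2238} \approx 47.307 i$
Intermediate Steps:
$\sqrt{\left(-43\right) 88 + 1546} = \sqrt{-3784 + 1546} = \sqrt{-2238} = i \sqrt{2238}$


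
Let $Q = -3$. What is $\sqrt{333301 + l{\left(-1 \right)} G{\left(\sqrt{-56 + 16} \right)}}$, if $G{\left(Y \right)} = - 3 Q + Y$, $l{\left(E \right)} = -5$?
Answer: $\sqrt{333256 - 10 i \sqrt{10}} \approx 577.28 - 0.027 i$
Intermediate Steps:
$G{\left(Y \right)} = 9 + Y$ ($G{\left(Y \right)} = \left(-3\right) \left(-3\right) + Y = 9 + Y$)
$\sqrt{333301 + l{\left(-1 \right)} G{\left(\sqrt{-56 + 16} \right)}} = \sqrt{333301 - 5 \left(9 + \sqrt{-56 + 16}\right)} = \sqrt{333301 - 5 \left(9 + \sqrt{-40}\right)} = \sqrt{333301 - 5 \left(9 + 2 i \sqrt{10}\right)} = \sqrt{333301 - \left(45 + 10 i \sqrt{10}\right)} = \sqrt{333256 - 10 i \sqrt{10}}$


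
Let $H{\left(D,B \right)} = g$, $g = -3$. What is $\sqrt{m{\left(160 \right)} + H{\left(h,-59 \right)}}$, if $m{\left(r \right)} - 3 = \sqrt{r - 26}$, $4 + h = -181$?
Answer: $\sqrt[4]{134} \approx 3.4023$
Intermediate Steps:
$h = -185$ ($h = -4 - 181 = -185$)
$m{\left(r \right)} = 3 + \sqrt{-26 + r}$ ($m{\left(r \right)} = 3 + \sqrt{r - 26} = 3 + \sqrt{-26 + r}$)
$H{\left(D,B \right)} = -3$
$\sqrt{m{\left(160 \right)} + H{\left(h,-59 \right)}} = \sqrt{\left(3 + \sqrt{-26 + 160}\right) - 3} = \sqrt{\left(3 + \sqrt{134}\right) - 3} = \sqrt{\sqrt{134}} = \sqrt[4]{134}$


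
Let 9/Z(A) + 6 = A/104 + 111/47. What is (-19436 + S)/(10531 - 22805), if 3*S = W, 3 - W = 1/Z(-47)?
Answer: 2564933567/1619873424 ≈ 1.5834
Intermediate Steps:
Z(A) = 9/(-171/47 + A/104) (Z(A) = 9/(-6 + (A/104 + 111/47)) = 9/(-6 + (111/47 + A/104)) = 9/(-171/47 + A/104))
W = 151969/43992 (W = 3 - 1/(43992/(-17784 + 47*(-47))) = 3 - 1/(43992/(-17784 - 2209)) = 3 - 1/(43992/(-19993)) = 3 - 1/(43992*(-1/19993)) = 3 - 1/(-43992/19993) = 3 - 1*(-19993/43992) = 3 + 19993/43992 = 151969/43992 ≈ 3.4545)
S = 151969/131976 (S = (⅓)*(151969/43992) = 151969/131976 ≈ 1.1515)
(-19436 + S)/(10531 - 22805) = (-19436 + 151969/131976)/(10531 - 22805) = -2564933567/131976/(-12274) = -2564933567/131976*(-1/12274) = 2564933567/1619873424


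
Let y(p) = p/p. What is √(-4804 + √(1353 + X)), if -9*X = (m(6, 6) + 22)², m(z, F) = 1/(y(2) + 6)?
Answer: √(-2118564 + 42*√143162)/21 ≈ 69.05*I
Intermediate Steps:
y(p) = 1
m(z, F) = ⅐ (m(z, F) = 1/(1 + 6) = 1/7 = ⅐)
X = -24025/441 (X = -(⅐ + 22)²/9 = -(155/7)²/9 = -⅑*24025/49 = -24025/441 ≈ -54.478)
√(-4804 + √(1353 + X)) = √(-4804 + √(1353 - 24025/441)) = √(-4804 + √(572648/441)) = √(-4804 + 2*√143162/21)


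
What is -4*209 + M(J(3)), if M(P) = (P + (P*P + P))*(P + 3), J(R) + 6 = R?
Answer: -836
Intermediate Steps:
J(R) = -6 + R
M(P) = (3 + P)*(P² + 2*P) (M(P) = (P + (P² + P))*(3 + P) = (P + (P + P²))*(3 + P) = (P² + 2*P)*(3 + P) = (3 + P)*(P² + 2*P))
-4*209 + M(J(3)) = -4*209 + (-6 + 3)*(6 + (-6 + 3)² + 5*(-6 + 3)) = -836 - 3*(6 + (-3)² + 5*(-3)) = -836 - 3*(6 + 9 - 15) = -836 - 3*0 = -836 + 0 = -836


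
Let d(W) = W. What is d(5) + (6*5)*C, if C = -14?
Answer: -415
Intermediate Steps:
d(5) + (6*5)*C = 5 + (6*5)*(-14) = 5 + 30*(-14) = 5 - 420 = -415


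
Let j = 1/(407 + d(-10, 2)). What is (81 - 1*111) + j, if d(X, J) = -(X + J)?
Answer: -12449/415 ≈ -29.998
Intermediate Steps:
d(X, J) = -J - X (d(X, J) = -(J + X) = -J - X)
j = 1/415 (j = 1/(407 + (-1*2 - 1*(-10))) = 1/(407 + (-2 + 10)) = 1/(407 + 8) = 1/415 ≈ 0.0024096)
(81 - 1*111) + j = (81 - 1*111) + 1/415 = (81 - 111) + 1/415 = -30 + 1/415 = -12449/415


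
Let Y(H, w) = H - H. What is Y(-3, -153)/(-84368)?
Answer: 0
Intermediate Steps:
Y(H, w) = 0
Y(-3, -153)/(-84368) = 0/(-84368) = 0*(-1/84368) = 0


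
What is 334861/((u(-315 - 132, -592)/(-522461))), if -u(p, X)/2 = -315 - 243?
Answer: -174951812921/1116 ≈ -1.5677e+8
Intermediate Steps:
u(p, X) = 1116 (u(p, X) = -2*(-315 - 243) = -2*(-558) = 1116)
334861/((u(-315 - 132, -592)/(-522461))) = 334861/((1116/(-522461))) = 334861/((1116*(-1/522461))) = 334861/(-1116/522461) = 334861*(-522461/1116) = -174951812921/1116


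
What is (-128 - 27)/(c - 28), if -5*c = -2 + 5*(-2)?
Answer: 775/128 ≈ 6.0547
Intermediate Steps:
c = 12/5 (c = -(-2 + 5*(-2))/5 = -(-2 - 10)/5 = -1/5*(-12) = 12/5 ≈ 2.4000)
(-128 - 27)/(c - 28) = (-128 - 27)/(12/5 - 28) = -155/(-128/5) = -5/128*(-155) = 775/128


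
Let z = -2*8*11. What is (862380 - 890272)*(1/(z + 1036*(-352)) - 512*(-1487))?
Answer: -1936923929412803/91212 ≈ -2.1235e+10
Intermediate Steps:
z = -176 (z = -16*11 = -176)
(862380 - 890272)*(1/(z + 1036*(-352)) - 512*(-1487)) = (862380 - 890272)*(1/(-176 + 1036*(-352)) - 512*(-1487)) = -27892*(1/(-176 - 364672) + 761344) = -27892*(1/(-364848) + 761344) = -27892*(-1/364848 + 761344) = -27892*277774835711/364848 = -1936923929412803/91212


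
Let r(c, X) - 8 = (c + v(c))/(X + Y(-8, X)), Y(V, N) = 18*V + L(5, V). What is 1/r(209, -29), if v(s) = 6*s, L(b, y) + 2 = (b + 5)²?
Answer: -75/863 ≈ -0.086906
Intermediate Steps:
L(b, y) = -2 + (5 + b)² (L(b, y) = -2 + (b + 5)² = -2 + (5 + b)²)
Y(V, N) = 98 + 18*V (Y(V, N) = 18*V + (-2 + (5 + 5)²) = 18*V + (-2 + 10²) = 18*V + (-2 + 100) = 18*V + 98 = 98 + 18*V)
r(c, X) = 8 + 7*c/(-46 + X) (r(c, X) = 8 + (c + 6*c)/(X + (98 + 18*(-8))) = 8 + (7*c)/(X + (98 - 144)) = 8 + (7*c)/(X - 46) = 8 + (7*c)/(-46 + X) = 8 + 7*c/(-46 + X))
1/r(209, -29) = 1/((-368 + 7*209 + 8*(-29))/(-46 - 29)) = 1/((-368 + 1463 - 232)/(-75)) = 1/(-1/75*863) = 1/(-863/75) = -75/863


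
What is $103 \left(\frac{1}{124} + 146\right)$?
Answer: $\frac{1864815}{124} \approx 15039.0$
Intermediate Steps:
$103 \left(\frac{1}{124} + 146\right) = 103 \cdot \frac{18105}{124} = \frac{1864815}{124}$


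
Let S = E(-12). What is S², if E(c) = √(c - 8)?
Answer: -20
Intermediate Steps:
E(c) = √(-8 + c)
S = 2*I*√5 (S = √(-8 - 12) = √(-20) = 2*I*√5 ≈ 4.4721*I)
S² = (2*I*√5)² = -20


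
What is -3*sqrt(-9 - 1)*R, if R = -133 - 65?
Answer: 594*I*sqrt(10) ≈ 1878.4*I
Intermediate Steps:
R = -198
-3*sqrt(-9 - 1)*R = -3*sqrt(-9 - 1)*(-198) = -3*sqrt(-10)*(-198) = -3*I*sqrt(10)*(-198) = -(-594)*I*sqrt(10) = 594*I*sqrt(10)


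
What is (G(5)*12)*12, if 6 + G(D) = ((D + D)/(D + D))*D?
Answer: -144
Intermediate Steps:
G(D) = -6 + D (G(D) = -6 + ((D + D)/(D + D))*D = -6 + ((2*D)/((2*D)))*D = -6 + ((2*D)*(1/(2*D)))*D = -6 + 1*D = -6 + D)
(G(5)*12)*12 = ((-6 + 5)*12)*12 = -1*12*12 = -12*12 = -144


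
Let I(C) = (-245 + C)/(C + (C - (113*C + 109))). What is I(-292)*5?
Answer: -2685/32303 ≈ -0.083119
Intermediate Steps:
I(C) = (-245 + C)/(-109 - 111*C) (I(C) = (-245 + C)/(C + (C - (109 + 113*C))) = (-245 + C)/(C + (C + (-109 - 113*C))) = (-245 + C)/(C + (-109 - 112*C)) = (-245 + C)/(-109 - 111*C))
I(-292)*5 = ((245 - 1*(-292))/(109 + 111*(-292)))*5 = ((245 + 292)/(109 - 32412))*5 = (537/(-32303))*5 = -1/32303*537*5 = -537/32303*5 = -2685/32303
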